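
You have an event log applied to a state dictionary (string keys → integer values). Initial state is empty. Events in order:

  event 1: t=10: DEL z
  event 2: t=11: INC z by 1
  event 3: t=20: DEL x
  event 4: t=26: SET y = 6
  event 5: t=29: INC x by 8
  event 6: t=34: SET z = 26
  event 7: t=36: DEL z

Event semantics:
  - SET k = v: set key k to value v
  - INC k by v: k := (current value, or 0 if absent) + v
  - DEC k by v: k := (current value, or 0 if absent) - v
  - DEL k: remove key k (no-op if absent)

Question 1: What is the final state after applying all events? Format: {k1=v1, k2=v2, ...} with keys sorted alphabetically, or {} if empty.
  after event 1 (t=10: DEL z): {}
  after event 2 (t=11: INC z by 1): {z=1}
  after event 3 (t=20: DEL x): {z=1}
  after event 4 (t=26: SET y = 6): {y=6, z=1}
  after event 5 (t=29: INC x by 8): {x=8, y=6, z=1}
  after event 6 (t=34: SET z = 26): {x=8, y=6, z=26}
  after event 7 (t=36: DEL z): {x=8, y=6}

Answer: {x=8, y=6}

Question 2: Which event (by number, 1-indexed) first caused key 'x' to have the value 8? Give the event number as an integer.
Answer: 5

Derivation:
Looking for first event where x becomes 8:
  event 5: x (absent) -> 8  <-- first match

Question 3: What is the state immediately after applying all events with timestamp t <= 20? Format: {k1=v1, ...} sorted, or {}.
Apply events with t <= 20 (3 events):
  after event 1 (t=10: DEL z): {}
  after event 2 (t=11: INC z by 1): {z=1}
  after event 3 (t=20: DEL x): {z=1}

Answer: {z=1}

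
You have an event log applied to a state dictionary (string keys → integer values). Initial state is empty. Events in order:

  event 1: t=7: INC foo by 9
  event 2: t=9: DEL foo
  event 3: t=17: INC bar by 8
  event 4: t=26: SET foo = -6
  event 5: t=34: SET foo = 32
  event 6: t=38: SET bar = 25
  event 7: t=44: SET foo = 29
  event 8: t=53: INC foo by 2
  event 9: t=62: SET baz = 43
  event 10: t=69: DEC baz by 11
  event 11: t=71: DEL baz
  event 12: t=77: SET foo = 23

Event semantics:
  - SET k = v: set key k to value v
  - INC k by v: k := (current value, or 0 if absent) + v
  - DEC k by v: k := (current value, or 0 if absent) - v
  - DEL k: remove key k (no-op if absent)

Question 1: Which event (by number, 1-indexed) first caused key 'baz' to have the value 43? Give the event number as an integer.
Answer: 9

Derivation:
Looking for first event where baz becomes 43:
  event 9: baz (absent) -> 43  <-- first match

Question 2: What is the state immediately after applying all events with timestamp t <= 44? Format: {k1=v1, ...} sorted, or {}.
Apply events with t <= 44 (7 events):
  after event 1 (t=7: INC foo by 9): {foo=9}
  after event 2 (t=9: DEL foo): {}
  after event 3 (t=17: INC bar by 8): {bar=8}
  after event 4 (t=26: SET foo = -6): {bar=8, foo=-6}
  after event 5 (t=34: SET foo = 32): {bar=8, foo=32}
  after event 6 (t=38: SET bar = 25): {bar=25, foo=32}
  after event 7 (t=44: SET foo = 29): {bar=25, foo=29}

Answer: {bar=25, foo=29}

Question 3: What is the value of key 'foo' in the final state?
Track key 'foo' through all 12 events:
  event 1 (t=7: INC foo by 9): foo (absent) -> 9
  event 2 (t=9: DEL foo): foo 9 -> (absent)
  event 3 (t=17: INC bar by 8): foo unchanged
  event 4 (t=26: SET foo = -6): foo (absent) -> -6
  event 5 (t=34: SET foo = 32): foo -6 -> 32
  event 6 (t=38: SET bar = 25): foo unchanged
  event 7 (t=44: SET foo = 29): foo 32 -> 29
  event 8 (t=53: INC foo by 2): foo 29 -> 31
  event 9 (t=62: SET baz = 43): foo unchanged
  event 10 (t=69: DEC baz by 11): foo unchanged
  event 11 (t=71: DEL baz): foo unchanged
  event 12 (t=77: SET foo = 23): foo 31 -> 23
Final: foo = 23

Answer: 23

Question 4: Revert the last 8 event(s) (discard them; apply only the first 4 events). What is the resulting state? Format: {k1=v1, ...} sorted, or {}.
Answer: {bar=8, foo=-6}

Derivation:
Keep first 4 events (discard last 8):
  after event 1 (t=7: INC foo by 9): {foo=9}
  after event 2 (t=9: DEL foo): {}
  after event 3 (t=17: INC bar by 8): {bar=8}
  after event 4 (t=26: SET foo = -6): {bar=8, foo=-6}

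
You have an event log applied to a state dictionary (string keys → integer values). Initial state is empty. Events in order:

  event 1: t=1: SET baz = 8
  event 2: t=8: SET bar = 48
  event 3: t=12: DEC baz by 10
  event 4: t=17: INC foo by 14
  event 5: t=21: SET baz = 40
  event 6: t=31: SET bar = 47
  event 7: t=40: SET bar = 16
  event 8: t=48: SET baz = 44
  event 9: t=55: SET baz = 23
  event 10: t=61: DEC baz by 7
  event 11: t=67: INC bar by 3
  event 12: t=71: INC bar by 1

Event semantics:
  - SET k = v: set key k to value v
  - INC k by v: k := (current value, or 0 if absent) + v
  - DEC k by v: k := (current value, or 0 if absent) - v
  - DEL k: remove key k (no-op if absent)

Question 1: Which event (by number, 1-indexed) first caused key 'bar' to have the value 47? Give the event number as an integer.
Answer: 6

Derivation:
Looking for first event where bar becomes 47:
  event 2: bar = 48
  event 3: bar = 48
  event 4: bar = 48
  event 5: bar = 48
  event 6: bar 48 -> 47  <-- first match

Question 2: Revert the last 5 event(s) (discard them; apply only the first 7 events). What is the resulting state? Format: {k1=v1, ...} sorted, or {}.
Answer: {bar=16, baz=40, foo=14}

Derivation:
Keep first 7 events (discard last 5):
  after event 1 (t=1: SET baz = 8): {baz=8}
  after event 2 (t=8: SET bar = 48): {bar=48, baz=8}
  after event 3 (t=12: DEC baz by 10): {bar=48, baz=-2}
  after event 4 (t=17: INC foo by 14): {bar=48, baz=-2, foo=14}
  after event 5 (t=21: SET baz = 40): {bar=48, baz=40, foo=14}
  after event 6 (t=31: SET bar = 47): {bar=47, baz=40, foo=14}
  after event 7 (t=40: SET bar = 16): {bar=16, baz=40, foo=14}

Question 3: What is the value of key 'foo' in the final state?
Track key 'foo' through all 12 events:
  event 1 (t=1: SET baz = 8): foo unchanged
  event 2 (t=8: SET bar = 48): foo unchanged
  event 3 (t=12: DEC baz by 10): foo unchanged
  event 4 (t=17: INC foo by 14): foo (absent) -> 14
  event 5 (t=21: SET baz = 40): foo unchanged
  event 6 (t=31: SET bar = 47): foo unchanged
  event 7 (t=40: SET bar = 16): foo unchanged
  event 8 (t=48: SET baz = 44): foo unchanged
  event 9 (t=55: SET baz = 23): foo unchanged
  event 10 (t=61: DEC baz by 7): foo unchanged
  event 11 (t=67: INC bar by 3): foo unchanged
  event 12 (t=71: INC bar by 1): foo unchanged
Final: foo = 14

Answer: 14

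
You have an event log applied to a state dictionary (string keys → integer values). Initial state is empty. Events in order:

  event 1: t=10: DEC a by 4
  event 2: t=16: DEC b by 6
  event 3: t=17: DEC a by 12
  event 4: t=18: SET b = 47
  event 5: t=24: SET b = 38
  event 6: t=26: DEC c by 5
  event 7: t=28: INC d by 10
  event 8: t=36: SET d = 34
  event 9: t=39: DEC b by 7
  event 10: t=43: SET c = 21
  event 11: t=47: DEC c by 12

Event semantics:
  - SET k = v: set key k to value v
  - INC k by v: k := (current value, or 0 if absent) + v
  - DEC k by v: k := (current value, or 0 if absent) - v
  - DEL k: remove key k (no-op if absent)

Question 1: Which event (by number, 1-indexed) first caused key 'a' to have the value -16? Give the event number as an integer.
Looking for first event where a becomes -16:
  event 1: a = -4
  event 2: a = -4
  event 3: a -4 -> -16  <-- first match

Answer: 3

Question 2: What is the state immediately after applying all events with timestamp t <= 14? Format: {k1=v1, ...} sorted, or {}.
Apply events with t <= 14 (1 events):
  after event 1 (t=10: DEC a by 4): {a=-4}

Answer: {a=-4}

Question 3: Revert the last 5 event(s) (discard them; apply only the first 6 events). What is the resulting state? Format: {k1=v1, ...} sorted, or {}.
Answer: {a=-16, b=38, c=-5}

Derivation:
Keep first 6 events (discard last 5):
  after event 1 (t=10: DEC a by 4): {a=-4}
  after event 2 (t=16: DEC b by 6): {a=-4, b=-6}
  after event 3 (t=17: DEC a by 12): {a=-16, b=-6}
  after event 4 (t=18: SET b = 47): {a=-16, b=47}
  after event 5 (t=24: SET b = 38): {a=-16, b=38}
  after event 6 (t=26: DEC c by 5): {a=-16, b=38, c=-5}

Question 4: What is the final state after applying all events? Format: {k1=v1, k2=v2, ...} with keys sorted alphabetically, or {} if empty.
  after event 1 (t=10: DEC a by 4): {a=-4}
  after event 2 (t=16: DEC b by 6): {a=-4, b=-6}
  after event 3 (t=17: DEC a by 12): {a=-16, b=-6}
  after event 4 (t=18: SET b = 47): {a=-16, b=47}
  after event 5 (t=24: SET b = 38): {a=-16, b=38}
  after event 6 (t=26: DEC c by 5): {a=-16, b=38, c=-5}
  after event 7 (t=28: INC d by 10): {a=-16, b=38, c=-5, d=10}
  after event 8 (t=36: SET d = 34): {a=-16, b=38, c=-5, d=34}
  after event 9 (t=39: DEC b by 7): {a=-16, b=31, c=-5, d=34}
  after event 10 (t=43: SET c = 21): {a=-16, b=31, c=21, d=34}
  after event 11 (t=47: DEC c by 12): {a=-16, b=31, c=9, d=34}

Answer: {a=-16, b=31, c=9, d=34}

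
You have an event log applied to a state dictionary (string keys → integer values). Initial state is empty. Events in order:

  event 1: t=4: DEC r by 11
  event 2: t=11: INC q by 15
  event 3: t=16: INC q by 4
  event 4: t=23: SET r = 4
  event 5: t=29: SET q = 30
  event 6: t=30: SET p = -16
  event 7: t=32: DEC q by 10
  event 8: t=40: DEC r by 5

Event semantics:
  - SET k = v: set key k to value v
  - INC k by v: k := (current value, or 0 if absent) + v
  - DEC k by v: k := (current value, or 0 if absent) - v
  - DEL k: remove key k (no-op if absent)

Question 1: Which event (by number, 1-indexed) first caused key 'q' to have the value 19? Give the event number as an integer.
Answer: 3

Derivation:
Looking for first event where q becomes 19:
  event 2: q = 15
  event 3: q 15 -> 19  <-- first match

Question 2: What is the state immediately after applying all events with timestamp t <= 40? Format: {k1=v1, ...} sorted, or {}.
Apply events with t <= 40 (8 events):
  after event 1 (t=4: DEC r by 11): {r=-11}
  after event 2 (t=11: INC q by 15): {q=15, r=-11}
  after event 3 (t=16: INC q by 4): {q=19, r=-11}
  after event 4 (t=23: SET r = 4): {q=19, r=4}
  after event 5 (t=29: SET q = 30): {q=30, r=4}
  after event 6 (t=30: SET p = -16): {p=-16, q=30, r=4}
  after event 7 (t=32: DEC q by 10): {p=-16, q=20, r=4}
  after event 8 (t=40: DEC r by 5): {p=-16, q=20, r=-1}

Answer: {p=-16, q=20, r=-1}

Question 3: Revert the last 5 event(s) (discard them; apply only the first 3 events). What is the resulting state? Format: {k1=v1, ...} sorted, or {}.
Answer: {q=19, r=-11}

Derivation:
Keep first 3 events (discard last 5):
  after event 1 (t=4: DEC r by 11): {r=-11}
  after event 2 (t=11: INC q by 15): {q=15, r=-11}
  after event 3 (t=16: INC q by 4): {q=19, r=-11}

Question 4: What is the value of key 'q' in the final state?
Track key 'q' through all 8 events:
  event 1 (t=4: DEC r by 11): q unchanged
  event 2 (t=11: INC q by 15): q (absent) -> 15
  event 3 (t=16: INC q by 4): q 15 -> 19
  event 4 (t=23: SET r = 4): q unchanged
  event 5 (t=29: SET q = 30): q 19 -> 30
  event 6 (t=30: SET p = -16): q unchanged
  event 7 (t=32: DEC q by 10): q 30 -> 20
  event 8 (t=40: DEC r by 5): q unchanged
Final: q = 20

Answer: 20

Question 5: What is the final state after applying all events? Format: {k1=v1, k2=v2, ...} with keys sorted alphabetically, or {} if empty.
  after event 1 (t=4: DEC r by 11): {r=-11}
  after event 2 (t=11: INC q by 15): {q=15, r=-11}
  after event 3 (t=16: INC q by 4): {q=19, r=-11}
  after event 4 (t=23: SET r = 4): {q=19, r=4}
  after event 5 (t=29: SET q = 30): {q=30, r=4}
  after event 6 (t=30: SET p = -16): {p=-16, q=30, r=4}
  after event 7 (t=32: DEC q by 10): {p=-16, q=20, r=4}
  after event 8 (t=40: DEC r by 5): {p=-16, q=20, r=-1}

Answer: {p=-16, q=20, r=-1}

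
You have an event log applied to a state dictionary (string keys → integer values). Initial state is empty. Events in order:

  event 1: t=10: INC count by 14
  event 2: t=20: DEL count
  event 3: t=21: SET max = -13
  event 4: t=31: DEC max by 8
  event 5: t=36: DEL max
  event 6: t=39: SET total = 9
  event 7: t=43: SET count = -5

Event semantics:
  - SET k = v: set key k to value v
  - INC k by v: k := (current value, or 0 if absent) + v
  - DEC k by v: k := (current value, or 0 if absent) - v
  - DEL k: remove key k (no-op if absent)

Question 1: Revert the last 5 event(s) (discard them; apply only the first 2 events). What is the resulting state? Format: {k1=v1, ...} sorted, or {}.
Keep first 2 events (discard last 5):
  after event 1 (t=10: INC count by 14): {count=14}
  after event 2 (t=20: DEL count): {}

Answer: {}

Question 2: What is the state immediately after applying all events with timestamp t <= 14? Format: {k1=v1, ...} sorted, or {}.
Apply events with t <= 14 (1 events):
  after event 1 (t=10: INC count by 14): {count=14}

Answer: {count=14}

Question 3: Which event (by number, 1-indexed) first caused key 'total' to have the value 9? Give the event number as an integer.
Looking for first event where total becomes 9:
  event 6: total (absent) -> 9  <-- first match

Answer: 6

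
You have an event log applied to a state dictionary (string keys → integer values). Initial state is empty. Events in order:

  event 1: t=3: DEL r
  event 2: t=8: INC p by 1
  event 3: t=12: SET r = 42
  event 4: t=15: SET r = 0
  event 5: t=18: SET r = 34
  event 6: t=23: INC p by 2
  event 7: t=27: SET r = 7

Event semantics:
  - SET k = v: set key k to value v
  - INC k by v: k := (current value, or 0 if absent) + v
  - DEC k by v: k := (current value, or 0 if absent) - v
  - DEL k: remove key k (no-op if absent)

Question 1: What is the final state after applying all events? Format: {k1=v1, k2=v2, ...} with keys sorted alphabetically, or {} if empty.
Answer: {p=3, r=7}

Derivation:
  after event 1 (t=3: DEL r): {}
  after event 2 (t=8: INC p by 1): {p=1}
  after event 3 (t=12: SET r = 42): {p=1, r=42}
  after event 4 (t=15: SET r = 0): {p=1, r=0}
  after event 5 (t=18: SET r = 34): {p=1, r=34}
  after event 6 (t=23: INC p by 2): {p=3, r=34}
  after event 7 (t=27: SET r = 7): {p=3, r=7}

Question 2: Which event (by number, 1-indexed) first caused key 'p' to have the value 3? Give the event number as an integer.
Looking for first event where p becomes 3:
  event 2: p = 1
  event 3: p = 1
  event 4: p = 1
  event 5: p = 1
  event 6: p 1 -> 3  <-- first match

Answer: 6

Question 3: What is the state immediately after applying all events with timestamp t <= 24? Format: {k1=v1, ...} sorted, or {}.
Answer: {p=3, r=34}

Derivation:
Apply events with t <= 24 (6 events):
  after event 1 (t=3: DEL r): {}
  after event 2 (t=8: INC p by 1): {p=1}
  after event 3 (t=12: SET r = 42): {p=1, r=42}
  after event 4 (t=15: SET r = 0): {p=1, r=0}
  after event 5 (t=18: SET r = 34): {p=1, r=34}
  after event 6 (t=23: INC p by 2): {p=3, r=34}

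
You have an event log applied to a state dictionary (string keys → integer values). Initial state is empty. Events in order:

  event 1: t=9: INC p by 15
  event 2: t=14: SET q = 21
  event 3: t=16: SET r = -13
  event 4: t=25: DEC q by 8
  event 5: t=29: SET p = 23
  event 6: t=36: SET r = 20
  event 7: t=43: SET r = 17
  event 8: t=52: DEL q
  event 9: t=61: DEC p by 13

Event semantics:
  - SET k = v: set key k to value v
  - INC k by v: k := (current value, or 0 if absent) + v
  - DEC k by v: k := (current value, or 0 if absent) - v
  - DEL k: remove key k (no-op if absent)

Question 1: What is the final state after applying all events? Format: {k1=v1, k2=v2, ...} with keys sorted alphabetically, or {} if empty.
  after event 1 (t=9: INC p by 15): {p=15}
  after event 2 (t=14: SET q = 21): {p=15, q=21}
  after event 3 (t=16: SET r = -13): {p=15, q=21, r=-13}
  after event 4 (t=25: DEC q by 8): {p=15, q=13, r=-13}
  after event 5 (t=29: SET p = 23): {p=23, q=13, r=-13}
  after event 6 (t=36: SET r = 20): {p=23, q=13, r=20}
  after event 7 (t=43: SET r = 17): {p=23, q=13, r=17}
  after event 8 (t=52: DEL q): {p=23, r=17}
  after event 9 (t=61: DEC p by 13): {p=10, r=17}

Answer: {p=10, r=17}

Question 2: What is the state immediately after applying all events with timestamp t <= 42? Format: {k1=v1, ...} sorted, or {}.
Apply events with t <= 42 (6 events):
  after event 1 (t=9: INC p by 15): {p=15}
  after event 2 (t=14: SET q = 21): {p=15, q=21}
  after event 3 (t=16: SET r = -13): {p=15, q=21, r=-13}
  after event 4 (t=25: DEC q by 8): {p=15, q=13, r=-13}
  after event 5 (t=29: SET p = 23): {p=23, q=13, r=-13}
  after event 6 (t=36: SET r = 20): {p=23, q=13, r=20}

Answer: {p=23, q=13, r=20}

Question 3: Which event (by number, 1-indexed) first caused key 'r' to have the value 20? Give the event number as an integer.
Answer: 6

Derivation:
Looking for first event where r becomes 20:
  event 3: r = -13
  event 4: r = -13
  event 5: r = -13
  event 6: r -13 -> 20  <-- first match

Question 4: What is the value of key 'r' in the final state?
Track key 'r' through all 9 events:
  event 1 (t=9: INC p by 15): r unchanged
  event 2 (t=14: SET q = 21): r unchanged
  event 3 (t=16: SET r = -13): r (absent) -> -13
  event 4 (t=25: DEC q by 8): r unchanged
  event 5 (t=29: SET p = 23): r unchanged
  event 6 (t=36: SET r = 20): r -13 -> 20
  event 7 (t=43: SET r = 17): r 20 -> 17
  event 8 (t=52: DEL q): r unchanged
  event 9 (t=61: DEC p by 13): r unchanged
Final: r = 17

Answer: 17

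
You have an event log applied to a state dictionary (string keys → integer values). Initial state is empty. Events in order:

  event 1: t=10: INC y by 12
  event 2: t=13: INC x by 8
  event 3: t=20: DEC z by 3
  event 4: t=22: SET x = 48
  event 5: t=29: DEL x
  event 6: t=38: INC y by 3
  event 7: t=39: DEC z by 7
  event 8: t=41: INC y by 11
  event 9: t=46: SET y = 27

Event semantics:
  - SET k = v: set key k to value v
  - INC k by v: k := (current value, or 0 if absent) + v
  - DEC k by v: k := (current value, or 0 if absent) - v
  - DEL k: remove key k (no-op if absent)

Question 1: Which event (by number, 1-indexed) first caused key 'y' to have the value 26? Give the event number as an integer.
Looking for first event where y becomes 26:
  event 1: y = 12
  event 2: y = 12
  event 3: y = 12
  event 4: y = 12
  event 5: y = 12
  event 6: y = 15
  event 7: y = 15
  event 8: y 15 -> 26  <-- first match

Answer: 8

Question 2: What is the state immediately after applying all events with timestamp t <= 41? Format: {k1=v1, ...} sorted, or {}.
Answer: {y=26, z=-10}

Derivation:
Apply events with t <= 41 (8 events):
  after event 1 (t=10: INC y by 12): {y=12}
  after event 2 (t=13: INC x by 8): {x=8, y=12}
  after event 3 (t=20: DEC z by 3): {x=8, y=12, z=-3}
  after event 4 (t=22: SET x = 48): {x=48, y=12, z=-3}
  after event 5 (t=29: DEL x): {y=12, z=-3}
  after event 6 (t=38: INC y by 3): {y=15, z=-3}
  after event 7 (t=39: DEC z by 7): {y=15, z=-10}
  after event 8 (t=41: INC y by 11): {y=26, z=-10}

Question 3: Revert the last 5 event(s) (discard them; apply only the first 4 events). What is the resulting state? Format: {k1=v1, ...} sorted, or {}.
Keep first 4 events (discard last 5):
  after event 1 (t=10: INC y by 12): {y=12}
  after event 2 (t=13: INC x by 8): {x=8, y=12}
  after event 3 (t=20: DEC z by 3): {x=8, y=12, z=-3}
  after event 4 (t=22: SET x = 48): {x=48, y=12, z=-3}

Answer: {x=48, y=12, z=-3}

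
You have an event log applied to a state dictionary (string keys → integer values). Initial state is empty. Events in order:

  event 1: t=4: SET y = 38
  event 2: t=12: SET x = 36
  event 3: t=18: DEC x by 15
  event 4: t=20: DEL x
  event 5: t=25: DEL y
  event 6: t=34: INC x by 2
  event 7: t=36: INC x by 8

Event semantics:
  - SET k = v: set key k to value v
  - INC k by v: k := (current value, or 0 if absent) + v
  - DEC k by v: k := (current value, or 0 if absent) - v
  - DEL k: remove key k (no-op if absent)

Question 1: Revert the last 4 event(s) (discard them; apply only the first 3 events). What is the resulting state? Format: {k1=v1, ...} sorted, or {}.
Answer: {x=21, y=38}

Derivation:
Keep first 3 events (discard last 4):
  after event 1 (t=4: SET y = 38): {y=38}
  after event 2 (t=12: SET x = 36): {x=36, y=38}
  after event 3 (t=18: DEC x by 15): {x=21, y=38}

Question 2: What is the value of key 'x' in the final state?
Track key 'x' through all 7 events:
  event 1 (t=4: SET y = 38): x unchanged
  event 2 (t=12: SET x = 36): x (absent) -> 36
  event 3 (t=18: DEC x by 15): x 36 -> 21
  event 4 (t=20: DEL x): x 21 -> (absent)
  event 5 (t=25: DEL y): x unchanged
  event 6 (t=34: INC x by 2): x (absent) -> 2
  event 7 (t=36: INC x by 8): x 2 -> 10
Final: x = 10

Answer: 10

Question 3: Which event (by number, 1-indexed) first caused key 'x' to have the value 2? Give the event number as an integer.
Answer: 6

Derivation:
Looking for first event where x becomes 2:
  event 2: x = 36
  event 3: x = 21
  event 4: x = (absent)
  event 6: x (absent) -> 2  <-- first match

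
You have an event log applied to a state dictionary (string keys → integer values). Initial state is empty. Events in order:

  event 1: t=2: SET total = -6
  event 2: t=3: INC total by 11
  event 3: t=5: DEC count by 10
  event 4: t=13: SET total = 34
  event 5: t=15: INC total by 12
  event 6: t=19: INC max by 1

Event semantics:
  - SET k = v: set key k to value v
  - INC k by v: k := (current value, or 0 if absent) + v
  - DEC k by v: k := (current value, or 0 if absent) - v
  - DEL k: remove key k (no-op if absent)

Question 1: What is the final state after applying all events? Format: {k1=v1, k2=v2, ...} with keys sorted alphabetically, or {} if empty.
  after event 1 (t=2: SET total = -6): {total=-6}
  after event 2 (t=3: INC total by 11): {total=5}
  after event 3 (t=5: DEC count by 10): {count=-10, total=5}
  after event 4 (t=13: SET total = 34): {count=-10, total=34}
  after event 5 (t=15: INC total by 12): {count=-10, total=46}
  after event 6 (t=19: INC max by 1): {count=-10, max=1, total=46}

Answer: {count=-10, max=1, total=46}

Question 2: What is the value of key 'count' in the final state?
Track key 'count' through all 6 events:
  event 1 (t=2: SET total = -6): count unchanged
  event 2 (t=3: INC total by 11): count unchanged
  event 3 (t=5: DEC count by 10): count (absent) -> -10
  event 4 (t=13: SET total = 34): count unchanged
  event 5 (t=15: INC total by 12): count unchanged
  event 6 (t=19: INC max by 1): count unchanged
Final: count = -10

Answer: -10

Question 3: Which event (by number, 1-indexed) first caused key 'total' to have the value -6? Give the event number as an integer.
Looking for first event where total becomes -6:
  event 1: total (absent) -> -6  <-- first match

Answer: 1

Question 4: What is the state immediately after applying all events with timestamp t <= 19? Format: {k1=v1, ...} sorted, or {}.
Apply events with t <= 19 (6 events):
  after event 1 (t=2: SET total = -6): {total=-6}
  after event 2 (t=3: INC total by 11): {total=5}
  after event 3 (t=5: DEC count by 10): {count=-10, total=5}
  after event 4 (t=13: SET total = 34): {count=-10, total=34}
  after event 5 (t=15: INC total by 12): {count=-10, total=46}
  after event 6 (t=19: INC max by 1): {count=-10, max=1, total=46}

Answer: {count=-10, max=1, total=46}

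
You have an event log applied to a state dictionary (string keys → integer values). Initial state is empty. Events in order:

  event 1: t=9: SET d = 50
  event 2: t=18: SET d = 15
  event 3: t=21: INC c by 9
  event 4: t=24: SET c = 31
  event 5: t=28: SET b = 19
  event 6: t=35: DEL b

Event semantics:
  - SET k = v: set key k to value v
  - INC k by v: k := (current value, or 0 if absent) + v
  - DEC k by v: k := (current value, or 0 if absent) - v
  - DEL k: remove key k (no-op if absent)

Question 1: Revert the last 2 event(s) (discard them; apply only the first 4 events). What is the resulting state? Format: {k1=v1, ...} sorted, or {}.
Answer: {c=31, d=15}

Derivation:
Keep first 4 events (discard last 2):
  after event 1 (t=9: SET d = 50): {d=50}
  after event 2 (t=18: SET d = 15): {d=15}
  after event 3 (t=21: INC c by 9): {c=9, d=15}
  after event 4 (t=24: SET c = 31): {c=31, d=15}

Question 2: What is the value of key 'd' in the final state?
Track key 'd' through all 6 events:
  event 1 (t=9: SET d = 50): d (absent) -> 50
  event 2 (t=18: SET d = 15): d 50 -> 15
  event 3 (t=21: INC c by 9): d unchanged
  event 4 (t=24: SET c = 31): d unchanged
  event 5 (t=28: SET b = 19): d unchanged
  event 6 (t=35: DEL b): d unchanged
Final: d = 15

Answer: 15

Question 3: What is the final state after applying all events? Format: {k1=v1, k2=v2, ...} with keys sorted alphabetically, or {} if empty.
  after event 1 (t=9: SET d = 50): {d=50}
  after event 2 (t=18: SET d = 15): {d=15}
  after event 3 (t=21: INC c by 9): {c=9, d=15}
  after event 4 (t=24: SET c = 31): {c=31, d=15}
  after event 5 (t=28: SET b = 19): {b=19, c=31, d=15}
  after event 6 (t=35: DEL b): {c=31, d=15}

Answer: {c=31, d=15}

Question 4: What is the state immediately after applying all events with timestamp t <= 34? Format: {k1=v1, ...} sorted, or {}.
Answer: {b=19, c=31, d=15}

Derivation:
Apply events with t <= 34 (5 events):
  after event 1 (t=9: SET d = 50): {d=50}
  after event 2 (t=18: SET d = 15): {d=15}
  after event 3 (t=21: INC c by 9): {c=9, d=15}
  after event 4 (t=24: SET c = 31): {c=31, d=15}
  after event 5 (t=28: SET b = 19): {b=19, c=31, d=15}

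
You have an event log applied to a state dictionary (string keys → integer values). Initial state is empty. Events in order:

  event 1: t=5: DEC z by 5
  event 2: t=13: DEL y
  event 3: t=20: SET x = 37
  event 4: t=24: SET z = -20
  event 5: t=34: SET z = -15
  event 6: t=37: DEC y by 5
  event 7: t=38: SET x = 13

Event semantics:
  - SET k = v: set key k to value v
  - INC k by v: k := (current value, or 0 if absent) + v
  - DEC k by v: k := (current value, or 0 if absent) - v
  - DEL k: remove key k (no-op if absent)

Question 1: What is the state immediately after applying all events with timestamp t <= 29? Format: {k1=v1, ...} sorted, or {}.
Apply events with t <= 29 (4 events):
  after event 1 (t=5: DEC z by 5): {z=-5}
  after event 2 (t=13: DEL y): {z=-5}
  after event 3 (t=20: SET x = 37): {x=37, z=-5}
  after event 4 (t=24: SET z = -20): {x=37, z=-20}

Answer: {x=37, z=-20}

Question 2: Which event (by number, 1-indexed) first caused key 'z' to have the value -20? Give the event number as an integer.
Looking for first event where z becomes -20:
  event 1: z = -5
  event 2: z = -5
  event 3: z = -5
  event 4: z -5 -> -20  <-- first match

Answer: 4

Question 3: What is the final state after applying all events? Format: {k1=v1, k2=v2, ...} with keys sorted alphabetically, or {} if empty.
  after event 1 (t=5: DEC z by 5): {z=-5}
  after event 2 (t=13: DEL y): {z=-5}
  after event 3 (t=20: SET x = 37): {x=37, z=-5}
  after event 4 (t=24: SET z = -20): {x=37, z=-20}
  after event 5 (t=34: SET z = -15): {x=37, z=-15}
  after event 6 (t=37: DEC y by 5): {x=37, y=-5, z=-15}
  after event 7 (t=38: SET x = 13): {x=13, y=-5, z=-15}

Answer: {x=13, y=-5, z=-15}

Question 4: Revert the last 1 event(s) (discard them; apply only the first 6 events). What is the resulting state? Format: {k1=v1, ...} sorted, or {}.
Keep first 6 events (discard last 1):
  after event 1 (t=5: DEC z by 5): {z=-5}
  after event 2 (t=13: DEL y): {z=-5}
  after event 3 (t=20: SET x = 37): {x=37, z=-5}
  after event 4 (t=24: SET z = -20): {x=37, z=-20}
  after event 5 (t=34: SET z = -15): {x=37, z=-15}
  after event 6 (t=37: DEC y by 5): {x=37, y=-5, z=-15}

Answer: {x=37, y=-5, z=-15}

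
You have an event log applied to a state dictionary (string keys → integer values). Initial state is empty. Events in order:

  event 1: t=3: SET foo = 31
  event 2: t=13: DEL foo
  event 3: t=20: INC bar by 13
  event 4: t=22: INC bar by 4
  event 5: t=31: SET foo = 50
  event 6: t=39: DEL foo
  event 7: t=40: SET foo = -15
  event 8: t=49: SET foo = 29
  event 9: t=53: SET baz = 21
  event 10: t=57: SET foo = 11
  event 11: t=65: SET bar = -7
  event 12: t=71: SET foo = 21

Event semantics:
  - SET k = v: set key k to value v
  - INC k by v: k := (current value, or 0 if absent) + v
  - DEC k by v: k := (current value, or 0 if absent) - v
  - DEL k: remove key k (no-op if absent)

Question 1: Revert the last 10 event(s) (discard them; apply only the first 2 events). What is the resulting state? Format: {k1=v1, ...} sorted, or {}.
Keep first 2 events (discard last 10):
  after event 1 (t=3: SET foo = 31): {foo=31}
  after event 2 (t=13: DEL foo): {}

Answer: {}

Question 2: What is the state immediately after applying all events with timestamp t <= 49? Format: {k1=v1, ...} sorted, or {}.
Apply events with t <= 49 (8 events):
  after event 1 (t=3: SET foo = 31): {foo=31}
  after event 2 (t=13: DEL foo): {}
  after event 3 (t=20: INC bar by 13): {bar=13}
  after event 4 (t=22: INC bar by 4): {bar=17}
  after event 5 (t=31: SET foo = 50): {bar=17, foo=50}
  after event 6 (t=39: DEL foo): {bar=17}
  after event 7 (t=40: SET foo = -15): {bar=17, foo=-15}
  after event 8 (t=49: SET foo = 29): {bar=17, foo=29}

Answer: {bar=17, foo=29}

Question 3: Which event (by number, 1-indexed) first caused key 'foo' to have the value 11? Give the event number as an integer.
Answer: 10

Derivation:
Looking for first event where foo becomes 11:
  event 1: foo = 31
  event 2: foo = (absent)
  event 5: foo = 50
  event 6: foo = (absent)
  event 7: foo = -15
  event 8: foo = 29
  event 9: foo = 29
  event 10: foo 29 -> 11  <-- first match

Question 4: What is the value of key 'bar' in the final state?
Answer: -7

Derivation:
Track key 'bar' through all 12 events:
  event 1 (t=3: SET foo = 31): bar unchanged
  event 2 (t=13: DEL foo): bar unchanged
  event 3 (t=20: INC bar by 13): bar (absent) -> 13
  event 4 (t=22: INC bar by 4): bar 13 -> 17
  event 5 (t=31: SET foo = 50): bar unchanged
  event 6 (t=39: DEL foo): bar unchanged
  event 7 (t=40: SET foo = -15): bar unchanged
  event 8 (t=49: SET foo = 29): bar unchanged
  event 9 (t=53: SET baz = 21): bar unchanged
  event 10 (t=57: SET foo = 11): bar unchanged
  event 11 (t=65: SET bar = -7): bar 17 -> -7
  event 12 (t=71: SET foo = 21): bar unchanged
Final: bar = -7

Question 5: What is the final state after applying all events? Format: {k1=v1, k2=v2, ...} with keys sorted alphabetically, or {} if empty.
  after event 1 (t=3: SET foo = 31): {foo=31}
  after event 2 (t=13: DEL foo): {}
  after event 3 (t=20: INC bar by 13): {bar=13}
  after event 4 (t=22: INC bar by 4): {bar=17}
  after event 5 (t=31: SET foo = 50): {bar=17, foo=50}
  after event 6 (t=39: DEL foo): {bar=17}
  after event 7 (t=40: SET foo = -15): {bar=17, foo=-15}
  after event 8 (t=49: SET foo = 29): {bar=17, foo=29}
  after event 9 (t=53: SET baz = 21): {bar=17, baz=21, foo=29}
  after event 10 (t=57: SET foo = 11): {bar=17, baz=21, foo=11}
  after event 11 (t=65: SET bar = -7): {bar=-7, baz=21, foo=11}
  after event 12 (t=71: SET foo = 21): {bar=-7, baz=21, foo=21}

Answer: {bar=-7, baz=21, foo=21}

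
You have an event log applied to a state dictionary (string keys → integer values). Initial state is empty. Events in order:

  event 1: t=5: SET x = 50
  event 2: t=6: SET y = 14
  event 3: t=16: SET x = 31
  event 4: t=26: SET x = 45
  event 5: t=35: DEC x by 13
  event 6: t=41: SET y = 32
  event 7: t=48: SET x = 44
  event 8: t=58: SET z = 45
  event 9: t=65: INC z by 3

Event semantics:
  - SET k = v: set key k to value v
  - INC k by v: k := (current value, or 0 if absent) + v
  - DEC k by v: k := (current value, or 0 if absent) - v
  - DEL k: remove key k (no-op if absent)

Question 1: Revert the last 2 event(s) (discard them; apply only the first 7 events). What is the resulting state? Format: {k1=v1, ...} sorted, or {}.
Answer: {x=44, y=32}

Derivation:
Keep first 7 events (discard last 2):
  after event 1 (t=5: SET x = 50): {x=50}
  after event 2 (t=6: SET y = 14): {x=50, y=14}
  after event 3 (t=16: SET x = 31): {x=31, y=14}
  after event 4 (t=26: SET x = 45): {x=45, y=14}
  after event 5 (t=35: DEC x by 13): {x=32, y=14}
  after event 6 (t=41: SET y = 32): {x=32, y=32}
  after event 7 (t=48: SET x = 44): {x=44, y=32}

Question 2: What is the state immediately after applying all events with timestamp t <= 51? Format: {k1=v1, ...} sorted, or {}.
Apply events with t <= 51 (7 events):
  after event 1 (t=5: SET x = 50): {x=50}
  after event 2 (t=6: SET y = 14): {x=50, y=14}
  after event 3 (t=16: SET x = 31): {x=31, y=14}
  after event 4 (t=26: SET x = 45): {x=45, y=14}
  after event 5 (t=35: DEC x by 13): {x=32, y=14}
  after event 6 (t=41: SET y = 32): {x=32, y=32}
  after event 7 (t=48: SET x = 44): {x=44, y=32}

Answer: {x=44, y=32}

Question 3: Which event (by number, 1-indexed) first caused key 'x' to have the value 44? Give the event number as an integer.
Answer: 7

Derivation:
Looking for first event where x becomes 44:
  event 1: x = 50
  event 2: x = 50
  event 3: x = 31
  event 4: x = 45
  event 5: x = 32
  event 6: x = 32
  event 7: x 32 -> 44  <-- first match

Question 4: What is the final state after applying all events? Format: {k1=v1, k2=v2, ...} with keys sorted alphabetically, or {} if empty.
  after event 1 (t=5: SET x = 50): {x=50}
  after event 2 (t=6: SET y = 14): {x=50, y=14}
  after event 3 (t=16: SET x = 31): {x=31, y=14}
  after event 4 (t=26: SET x = 45): {x=45, y=14}
  after event 5 (t=35: DEC x by 13): {x=32, y=14}
  after event 6 (t=41: SET y = 32): {x=32, y=32}
  after event 7 (t=48: SET x = 44): {x=44, y=32}
  after event 8 (t=58: SET z = 45): {x=44, y=32, z=45}
  after event 9 (t=65: INC z by 3): {x=44, y=32, z=48}

Answer: {x=44, y=32, z=48}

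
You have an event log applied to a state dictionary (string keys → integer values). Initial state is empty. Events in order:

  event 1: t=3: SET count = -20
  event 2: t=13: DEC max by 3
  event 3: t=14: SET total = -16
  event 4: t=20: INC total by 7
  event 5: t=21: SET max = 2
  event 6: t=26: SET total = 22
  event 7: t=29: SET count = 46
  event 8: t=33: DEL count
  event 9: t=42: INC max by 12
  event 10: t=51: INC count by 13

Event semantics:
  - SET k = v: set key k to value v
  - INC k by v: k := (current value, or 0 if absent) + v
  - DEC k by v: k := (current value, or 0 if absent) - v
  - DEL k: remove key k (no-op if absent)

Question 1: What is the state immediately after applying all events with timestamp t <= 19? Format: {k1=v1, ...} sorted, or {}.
Answer: {count=-20, max=-3, total=-16}

Derivation:
Apply events with t <= 19 (3 events):
  after event 1 (t=3: SET count = -20): {count=-20}
  after event 2 (t=13: DEC max by 3): {count=-20, max=-3}
  after event 3 (t=14: SET total = -16): {count=-20, max=-3, total=-16}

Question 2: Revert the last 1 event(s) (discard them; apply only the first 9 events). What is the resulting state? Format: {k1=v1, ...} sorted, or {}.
Keep first 9 events (discard last 1):
  after event 1 (t=3: SET count = -20): {count=-20}
  after event 2 (t=13: DEC max by 3): {count=-20, max=-3}
  after event 3 (t=14: SET total = -16): {count=-20, max=-3, total=-16}
  after event 4 (t=20: INC total by 7): {count=-20, max=-3, total=-9}
  after event 5 (t=21: SET max = 2): {count=-20, max=2, total=-9}
  after event 6 (t=26: SET total = 22): {count=-20, max=2, total=22}
  after event 7 (t=29: SET count = 46): {count=46, max=2, total=22}
  after event 8 (t=33: DEL count): {max=2, total=22}
  after event 9 (t=42: INC max by 12): {max=14, total=22}

Answer: {max=14, total=22}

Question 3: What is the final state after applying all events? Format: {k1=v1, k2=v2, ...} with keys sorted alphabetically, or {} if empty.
Answer: {count=13, max=14, total=22}

Derivation:
  after event 1 (t=3: SET count = -20): {count=-20}
  after event 2 (t=13: DEC max by 3): {count=-20, max=-3}
  after event 3 (t=14: SET total = -16): {count=-20, max=-3, total=-16}
  after event 4 (t=20: INC total by 7): {count=-20, max=-3, total=-9}
  after event 5 (t=21: SET max = 2): {count=-20, max=2, total=-9}
  after event 6 (t=26: SET total = 22): {count=-20, max=2, total=22}
  after event 7 (t=29: SET count = 46): {count=46, max=2, total=22}
  after event 8 (t=33: DEL count): {max=2, total=22}
  after event 9 (t=42: INC max by 12): {max=14, total=22}
  after event 10 (t=51: INC count by 13): {count=13, max=14, total=22}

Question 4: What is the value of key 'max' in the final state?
Track key 'max' through all 10 events:
  event 1 (t=3: SET count = -20): max unchanged
  event 2 (t=13: DEC max by 3): max (absent) -> -3
  event 3 (t=14: SET total = -16): max unchanged
  event 4 (t=20: INC total by 7): max unchanged
  event 5 (t=21: SET max = 2): max -3 -> 2
  event 6 (t=26: SET total = 22): max unchanged
  event 7 (t=29: SET count = 46): max unchanged
  event 8 (t=33: DEL count): max unchanged
  event 9 (t=42: INC max by 12): max 2 -> 14
  event 10 (t=51: INC count by 13): max unchanged
Final: max = 14

Answer: 14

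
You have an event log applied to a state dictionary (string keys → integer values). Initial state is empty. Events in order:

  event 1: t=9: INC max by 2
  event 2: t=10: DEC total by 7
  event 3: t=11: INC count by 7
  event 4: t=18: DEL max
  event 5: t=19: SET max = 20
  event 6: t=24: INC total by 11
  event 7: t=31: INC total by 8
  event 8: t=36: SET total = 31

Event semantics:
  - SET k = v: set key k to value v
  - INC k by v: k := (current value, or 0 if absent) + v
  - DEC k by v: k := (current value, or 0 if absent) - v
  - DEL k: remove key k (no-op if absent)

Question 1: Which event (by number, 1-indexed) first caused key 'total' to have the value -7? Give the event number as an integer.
Answer: 2

Derivation:
Looking for first event where total becomes -7:
  event 2: total (absent) -> -7  <-- first match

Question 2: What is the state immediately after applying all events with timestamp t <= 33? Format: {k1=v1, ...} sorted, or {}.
Apply events with t <= 33 (7 events):
  after event 1 (t=9: INC max by 2): {max=2}
  after event 2 (t=10: DEC total by 7): {max=2, total=-7}
  after event 3 (t=11: INC count by 7): {count=7, max=2, total=-7}
  after event 4 (t=18: DEL max): {count=7, total=-7}
  after event 5 (t=19: SET max = 20): {count=7, max=20, total=-7}
  after event 6 (t=24: INC total by 11): {count=7, max=20, total=4}
  after event 7 (t=31: INC total by 8): {count=7, max=20, total=12}

Answer: {count=7, max=20, total=12}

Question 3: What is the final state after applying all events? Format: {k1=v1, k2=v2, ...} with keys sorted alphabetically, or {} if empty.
  after event 1 (t=9: INC max by 2): {max=2}
  after event 2 (t=10: DEC total by 7): {max=2, total=-7}
  after event 3 (t=11: INC count by 7): {count=7, max=2, total=-7}
  after event 4 (t=18: DEL max): {count=7, total=-7}
  after event 5 (t=19: SET max = 20): {count=7, max=20, total=-7}
  after event 6 (t=24: INC total by 11): {count=7, max=20, total=4}
  after event 7 (t=31: INC total by 8): {count=7, max=20, total=12}
  after event 8 (t=36: SET total = 31): {count=7, max=20, total=31}

Answer: {count=7, max=20, total=31}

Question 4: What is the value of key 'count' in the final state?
Answer: 7

Derivation:
Track key 'count' through all 8 events:
  event 1 (t=9: INC max by 2): count unchanged
  event 2 (t=10: DEC total by 7): count unchanged
  event 3 (t=11: INC count by 7): count (absent) -> 7
  event 4 (t=18: DEL max): count unchanged
  event 5 (t=19: SET max = 20): count unchanged
  event 6 (t=24: INC total by 11): count unchanged
  event 7 (t=31: INC total by 8): count unchanged
  event 8 (t=36: SET total = 31): count unchanged
Final: count = 7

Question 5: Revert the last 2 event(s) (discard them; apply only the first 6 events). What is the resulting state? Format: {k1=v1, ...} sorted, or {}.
Answer: {count=7, max=20, total=4}

Derivation:
Keep first 6 events (discard last 2):
  after event 1 (t=9: INC max by 2): {max=2}
  after event 2 (t=10: DEC total by 7): {max=2, total=-7}
  after event 3 (t=11: INC count by 7): {count=7, max=2, total=-7}
  after event 4 (t=18: DEL max): {count=7, total=-7}
  after event 5 (t=19: SET max = 20): {count=7, max=20, total=-7}
  after event 6 (t=24: INC total by 11): {count=7, max=20, total=4}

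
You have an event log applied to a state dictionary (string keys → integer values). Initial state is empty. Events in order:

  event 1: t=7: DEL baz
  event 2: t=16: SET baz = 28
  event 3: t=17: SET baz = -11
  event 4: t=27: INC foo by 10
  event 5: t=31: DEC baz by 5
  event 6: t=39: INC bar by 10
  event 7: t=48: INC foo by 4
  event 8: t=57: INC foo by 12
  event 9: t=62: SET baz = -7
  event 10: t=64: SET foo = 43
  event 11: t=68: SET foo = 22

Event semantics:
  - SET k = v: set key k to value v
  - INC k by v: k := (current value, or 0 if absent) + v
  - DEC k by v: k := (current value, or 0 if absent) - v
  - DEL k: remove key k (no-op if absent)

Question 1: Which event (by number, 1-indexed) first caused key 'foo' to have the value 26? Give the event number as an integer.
Answer: 8

Derivation:
Looking for first event where foo becomes 26:
  event 4: foo = 10
  event 5: foo = 10
  event 6: foo = 10
  event 7: foo = 14
  event 8: foo 14 -> 26  <-- first match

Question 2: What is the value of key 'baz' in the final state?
Track key 'baz' through all 11 events:
  event 1 (t=7: DEL baz): baz (absent) -> (absent)
  event 2 (t=16: SET baz = 28): baz (absent) -> 28
  event 3 (t=17: SET baz = -11): baz 28 -> -11
  event 4 (t=27: INC foo by 10): baz unchanged
  event 5 (t=31: DEC baz by 5): baz -11 -> -16
  event 6 (t=39: INC bar by 10): baz unchanged
  event 7 (t=48: INC foo by 4): baz unchanged
  event 8 (t=57: INC foo by 12): baz unchanged
  event 9 (t=62: SET baz = -7): baz -16 -> -7
  event 10 (t=64: SET foo = 43): baz unchanged
  event 11 (t=68: SET foo = 22): baz unchanged
Final: baz = -7

Answer: -7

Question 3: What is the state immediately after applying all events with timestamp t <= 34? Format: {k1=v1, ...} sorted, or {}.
Apply events with t <= 34 (5 events):
  after event 1 (t=7: DEL baz): {}
  after event 2 (t=16: SET baz = 28): {baz=28}
  after event 3 (t=17: SET baz = -11): {baz=-11}
  after event 4 (t=27: INC foo by 10): {baz=-11, foo=10}
  after event 5 (t=31: DEC baz by 5): {baz=-16, foo=10}

Answer: {baz=-16, foo=10}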